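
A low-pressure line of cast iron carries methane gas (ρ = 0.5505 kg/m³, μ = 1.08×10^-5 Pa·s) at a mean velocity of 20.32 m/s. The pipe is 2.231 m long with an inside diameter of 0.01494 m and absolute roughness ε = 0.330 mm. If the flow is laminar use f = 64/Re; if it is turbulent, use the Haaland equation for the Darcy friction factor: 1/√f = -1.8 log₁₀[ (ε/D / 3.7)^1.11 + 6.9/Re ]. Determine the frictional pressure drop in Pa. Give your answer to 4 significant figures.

Reynolds number Re = ρVD/μ = 0.5505 · 20.32 · 0.01494 / 1.08e-05 = 1.547e+04.
Re > 4000 → turbulent. Relative roughness ε/D = 0.00033/0.01494 = 0.0221. Haaland: 1/√f = -1.8 log₁₀[(0.0221/3.7)^1.11 + 6.9/1.547e+04] = -1.8 log₁₀[0.0034 + 0.000446] = 4.347, so f = 0.05291.
Darcy-Weisbach: ΔP = f(L/D)(ρV²/2) = 0.05291·(2.231/0.01494)·(0.5505·20.32²/2) = 0.05291·149.3·113.7 = 898 Pa.

ΔP ≈ 898.0 Pa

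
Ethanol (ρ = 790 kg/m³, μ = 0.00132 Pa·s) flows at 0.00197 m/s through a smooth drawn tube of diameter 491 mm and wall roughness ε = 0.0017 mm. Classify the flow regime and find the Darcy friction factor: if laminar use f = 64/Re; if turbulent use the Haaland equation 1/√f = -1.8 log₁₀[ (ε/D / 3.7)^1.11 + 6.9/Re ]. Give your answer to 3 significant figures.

f ≈ 0.111

Re = ρVD/μ = 790·0.00197·0.491/0.00132 = 578.9.
Re < 2300 → laminar, so f = 64/Re = 0.1106 (roughness is irrelevant in laminar flow).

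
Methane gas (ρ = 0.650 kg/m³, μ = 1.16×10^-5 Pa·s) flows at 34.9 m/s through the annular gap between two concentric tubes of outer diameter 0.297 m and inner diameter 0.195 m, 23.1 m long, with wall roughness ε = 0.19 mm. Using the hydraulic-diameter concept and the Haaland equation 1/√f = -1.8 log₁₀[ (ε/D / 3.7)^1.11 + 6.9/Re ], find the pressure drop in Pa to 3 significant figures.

ΔP ≈ 2140 Pa

Hydraulic diameter D_h = 4A/P = D_o - D_i = 0.297 - 0.195 = 0.102 m.
Re = ρVD_h/μ = 0.65·34.9·0.102/1.16e-05 = 1.995e+05.
ε/D_h = 0.00019/0.102 = 0.00186; Haaland gives 1/√f = -1.8 log₁₀[0.000218+3.46e-05] = 6.475, so f = 0.02386.
ΔP = f(L/D_h)(ρV²/2) = 0.02386·23.1/0.102·395.9 = 2139 Pa.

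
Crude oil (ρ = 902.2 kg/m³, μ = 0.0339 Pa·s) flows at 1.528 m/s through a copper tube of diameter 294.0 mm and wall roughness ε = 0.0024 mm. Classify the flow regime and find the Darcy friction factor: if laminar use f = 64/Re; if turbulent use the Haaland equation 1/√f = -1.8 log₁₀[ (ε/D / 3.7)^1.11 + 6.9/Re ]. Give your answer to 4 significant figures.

Re = ρVD/μ = 902.2·1.528·0.294/0.0339 = 1.196e+04.
Re > 4000 → turbulent. ε/D = 2.4e-06/0.294 = 8.16e-06; Haaland: 1/√f = -1.8 log₁₀[5.27e-07 + 0.000577] = 5.829, so f = 0.02943.

f ≈ 0.02943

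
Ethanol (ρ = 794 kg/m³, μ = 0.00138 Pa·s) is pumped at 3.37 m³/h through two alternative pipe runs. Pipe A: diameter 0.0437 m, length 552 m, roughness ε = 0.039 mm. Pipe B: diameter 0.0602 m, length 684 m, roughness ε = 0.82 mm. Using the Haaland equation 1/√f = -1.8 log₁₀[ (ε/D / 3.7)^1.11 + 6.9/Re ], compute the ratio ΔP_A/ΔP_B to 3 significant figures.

Pipe A: V = Q/A = 0.0009361/0.0015 = 0.6241 m/s; Re = 1.569e+04; ε/D = 0.000892; Haaland → f = 0.02885; ΔP_A = f(L/D)(ρV²/2) = 5.636e+04 Pa.
Pipe B: V = Q/A = 0.0009361/0.002846 = 0.3289 m/s; Re = 1.139e+04; ε/D = 0.0136; Haaland → f = 0.04615; ΔP_B = f(L/D)(ρV²/2) = 2.252e+04 Pa.
ΔP_A/ΔP_B = 5.636e+04/2.252e+04 = 2.50.

ΔP_A/ΔP_B ≈ 2.50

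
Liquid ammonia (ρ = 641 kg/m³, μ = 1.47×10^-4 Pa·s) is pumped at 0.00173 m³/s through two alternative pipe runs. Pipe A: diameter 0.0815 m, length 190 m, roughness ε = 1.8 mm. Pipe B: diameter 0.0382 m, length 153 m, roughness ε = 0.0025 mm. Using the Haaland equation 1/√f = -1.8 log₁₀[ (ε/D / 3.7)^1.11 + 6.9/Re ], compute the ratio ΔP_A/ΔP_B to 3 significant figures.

ΔP_A/ΔP_B ≈ 0.0933

Pipe A: V = Q/A = 0.00173/0.005217 = 0.3316 m/s; Re = 1.179e+05; ε/D = 0.0221; Haaland → f = 0.05095; ΔP_A = f(L/D)(ρV²/2) = 4186 Pa.
Pipe B: V = Q/A = 0.00173/0.001146 = 1.509 m/s; Re = 2.514e+05; ε/D = 6.54e-05; Haaland → f = 0.01535; ΔP_B = f(L/D)(ρV²/2) = 4.488e+04 Pa.
ΔP_A/ΔP_B = 4186/4.488e+04 = 0.0933.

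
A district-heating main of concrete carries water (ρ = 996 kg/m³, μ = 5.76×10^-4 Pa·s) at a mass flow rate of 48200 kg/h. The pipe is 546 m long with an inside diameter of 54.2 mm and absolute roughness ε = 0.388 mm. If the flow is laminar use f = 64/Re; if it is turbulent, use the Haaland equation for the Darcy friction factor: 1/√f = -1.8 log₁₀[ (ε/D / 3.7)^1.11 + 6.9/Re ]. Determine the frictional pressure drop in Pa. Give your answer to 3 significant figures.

ΔP ≈ 5.82×10^6 Pa

ṁ = 48200 kg/h = 48200/3600 = 13.39 kg/s.
A = πD²/4 = π(0.0542)²/4 = 0.002307 m²; mean velocity V = ṁ/(ρA) = 13.39/(996 · 0.002307) = 5.826 m/s.
Reynolds number Re = ρVD/μ = 996 · 5.826 · 0.0542 / 0.000576 = 5.461e+05.
Re > 4000 → turbulent. Relative roughness ε/D = 0.000388/0.0542 = 0.00716. Haaland: 1/√f = -1.8 log₁₀[(0.00716/3.7)^1.11 + 6.9/5.461e+05] = -1.8 log₁₀[0.000973 + 1.26e-05] = 5.411, so f = 0.03415.
Darcy-Weisbach: ΔP = f(L/D)(ρV²/2) = 0.03415·(546/0.0542)·(996·5.826²/2) = 0.03415·1.007e+04·1.691e+04 = 5.816e+06 Pa.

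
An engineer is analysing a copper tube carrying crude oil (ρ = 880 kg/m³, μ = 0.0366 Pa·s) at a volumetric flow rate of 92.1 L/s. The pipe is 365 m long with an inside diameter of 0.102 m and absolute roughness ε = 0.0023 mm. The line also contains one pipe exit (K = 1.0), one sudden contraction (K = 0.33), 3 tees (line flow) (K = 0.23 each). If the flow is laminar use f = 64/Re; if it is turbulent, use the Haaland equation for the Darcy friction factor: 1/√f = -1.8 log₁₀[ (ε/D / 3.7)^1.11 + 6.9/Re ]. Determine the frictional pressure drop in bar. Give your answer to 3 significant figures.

ΔP ≈ 48.8 bar

Q = 92.1 L/s = 92.1/1000 = 0.0921 m³/s.
Cross-sectional area A = πD²/4 = π(0.102)²/4 = 0.008171 m²; mean velocity V = Q/A = 0.0921/0.008171 = 11.27 m/s.
Reynolds number Re = ρVD/μ = 880 · 11.27 · 0.102 / 0.0366 = 2.764e+04.
Re > 4000 → turbulent. Relative roughness ε/D = 2.3e-06/0.102 = 2.25e-05. Haaland: 1/√f = -1.8 log₁₀[(2.25e-05/3.7)^1.11 + 6.9/2.764e+04] = -1.8 log₁₀[1.63e-06 + 0.00025] = 6.48, so f = 0.02382.
Total minor-loss coefficient ΣK = 1·1 + 1·0.33 + 3·0.23 = 2.02.
ΔP = [f·L/D + ΣK]·(ρV²/2) = [0.02382·365/0.102 + 2.02]·(880·11.27²/2) = [85.22 + 2.02]·5.59e+04 = 4.877e+06 Pa.
ΔP = 4.877e+06 Pa = 48.8 bar.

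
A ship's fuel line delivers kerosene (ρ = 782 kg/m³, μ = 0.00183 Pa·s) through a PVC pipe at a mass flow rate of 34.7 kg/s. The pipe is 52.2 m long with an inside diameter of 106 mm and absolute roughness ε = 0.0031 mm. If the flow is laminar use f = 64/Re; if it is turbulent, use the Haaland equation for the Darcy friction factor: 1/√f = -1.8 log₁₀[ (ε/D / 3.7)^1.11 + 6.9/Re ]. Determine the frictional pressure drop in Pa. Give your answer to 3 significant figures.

ΔP ≈ 74600 Pa

A = πD²/4 = π(0.106)²/4 = 0.008825 m²; mean velocity V = ṁ/(ρA) = 34.7/(782 · 0.008825) = 5.028 m/s.
Reynolds number Re = ρVD/μ = 782 · 5.028 · 0.106 / 0.00183 = 2.278e+05.
Re > 4000 → turbulent. Relative roughness ε/D = 3.1e-06/0.106 = 2.92e-05. Haaland: 1/√f = -1.8 log₁₀[(2.92e-05/3.7)^1.11 + 6.9/2.278e+05] = -1.8 log₁₀[2.17e-06 + 3.03e-05] = 8.079, so f = 0.01532.
Darcy-Weisbach: ΔP = f(L/D)(ρV²/2) = 0.01532·(52.2/0.106)·(782·5.028²/2) = 0.01532·492.5·9886 = 7.458e+04 Pa.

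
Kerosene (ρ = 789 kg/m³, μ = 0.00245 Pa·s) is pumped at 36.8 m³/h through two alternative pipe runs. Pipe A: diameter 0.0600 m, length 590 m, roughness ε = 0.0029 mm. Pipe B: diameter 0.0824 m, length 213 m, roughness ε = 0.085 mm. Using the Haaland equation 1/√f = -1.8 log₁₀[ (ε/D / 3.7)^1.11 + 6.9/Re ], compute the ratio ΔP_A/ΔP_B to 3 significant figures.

ΔP_A/ΔP_B ≈ 11.0

Pipe A: V = Q/A = 0.01022/0.002827 = 3.615 m/s; Re = 6.986e+04; ε/D = 4.83e-05; Haaland → f = 0.0194; ΔP_A = f(L/D)(ρV²/2) = 9.835e+05 Pa.
Pipe B: V = Q/A = 0.01022/0.005333 = 1.917 m/s; Re = 5.087e+04; ε/D = 0.00103; Haaland → f = 0.02376; ΔP_B = f(L/D)(ρV²/2) = 8.905e+04 Pa.
ΔP_A/ΔP_B = 9.835e+05/8.905e+04 = 11.0.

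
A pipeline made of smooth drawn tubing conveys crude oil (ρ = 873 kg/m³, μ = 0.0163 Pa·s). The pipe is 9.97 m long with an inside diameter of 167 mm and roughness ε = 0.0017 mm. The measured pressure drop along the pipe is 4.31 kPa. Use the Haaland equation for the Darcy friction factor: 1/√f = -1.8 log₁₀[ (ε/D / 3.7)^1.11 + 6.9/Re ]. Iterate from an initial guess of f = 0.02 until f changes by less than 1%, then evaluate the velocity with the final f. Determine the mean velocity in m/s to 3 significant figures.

V ≈ 2.58 m/s

Rearranging Darcy-Weisbach: V = √(2·ΔP·D/(f·L·ρ)). With ε/D = 1.7e-06/0.167 = 1.02e-05, iterate starting from f = 0.02:
  f = 0.02 → V = √(2·4310·0.167/(0.02·9.97·873)) = 2.876 m/s; Re = ρVD/μ = 2.572e+04; f → 0.02421
  f = 0.02421 → V = 2.614 m/s; Re = 2.338e+04; f → 0.02478
  f = 0.02478 → V = 2.583 m/s; Re = 2.311e+04; f → 0.02485
Converged (Δf/f < 1%). With the final f = 0.02485: V = √(2·4310·0.167/(0.02485·9.97·873)) = 2.58 m/s.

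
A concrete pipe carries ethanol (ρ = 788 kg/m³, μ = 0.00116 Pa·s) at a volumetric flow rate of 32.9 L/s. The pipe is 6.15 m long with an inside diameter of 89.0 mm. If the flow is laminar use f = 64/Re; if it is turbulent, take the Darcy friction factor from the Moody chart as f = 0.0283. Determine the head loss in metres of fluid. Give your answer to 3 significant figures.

Q = 32.9 L/s = 32.9/1000 = 0.0329 m³/s.
Cross-sectional area A = πD²/4 = π(0.089)²/4 = 0.006221 m²; mean velocity V = Q/A = 0.0329/0.006221 = 5.288 m/s.
Reynolds number Re = ρVD/μ = 788 · 5.288 · 0.089 / 0.00116 = 3.197e+05.
Re > 4000 → turbulent; use the Moody-chart value f = 0.0283.
Darcy-Weisbach: ΔP = f(L/D)(ρV²/2) = 0.0283·(6.15/0.089)·(788·5.288²/2) = 0.0283·69.1·1.102e+04 = 2.155e+04 Pa.
Head loss h_f = ΔP/(ρg) = 2.155e+04/(788·9.81) = 2.79 m.

h_f ≈ 2.79 m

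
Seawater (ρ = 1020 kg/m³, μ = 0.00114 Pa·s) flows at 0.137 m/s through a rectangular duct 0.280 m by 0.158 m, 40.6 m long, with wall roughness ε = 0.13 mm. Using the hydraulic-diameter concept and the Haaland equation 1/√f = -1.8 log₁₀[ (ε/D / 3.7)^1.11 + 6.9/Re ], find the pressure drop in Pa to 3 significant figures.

ΔP ≈ 49.6 Pa

Hydraulic diameter D_h = 4A/P = 4·(0.28·0.158)/(2·(0.28+0.158)) = 0.177/0.876 = 0.202 m.
Re = ρVD_h/μ = 1020·0.137·0.202/0.00114 = 2.476e+04.
ε/D_h = 0.00013/0.202 = 0.000644; Haaland gives 1/√f = -1.8 log₁₀[6.71e-05+0.000279] = 6.23, so f = 0.02576.
ΔP = f(L/D_h)(ρV²/2) = 0.02576·40.6/0.202·9.572 = 49.56 Pa.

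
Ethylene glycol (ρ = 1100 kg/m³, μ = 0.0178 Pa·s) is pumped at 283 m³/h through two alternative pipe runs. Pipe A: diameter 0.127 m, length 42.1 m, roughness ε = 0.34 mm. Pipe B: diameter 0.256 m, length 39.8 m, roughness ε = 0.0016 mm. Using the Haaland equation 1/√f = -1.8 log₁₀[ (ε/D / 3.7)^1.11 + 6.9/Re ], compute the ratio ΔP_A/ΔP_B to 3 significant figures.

Pipe A: V = Q/A = 0.07861/0.01267 = 6.206 m/s; Re = 4.87e+04; ε/D = 0.00268; Haaland → f = 0.02784; ΔP_A = f(L/D)(ρV²/2) = 1.955e+05 Pa.
Pipe B: V = Q/A = 0.07861/0.05147 = 1.527 m/s; Re = 2.416e+04; ε/D = 6.25e-06; Haaland → f = 0.02458; ΔP_B = f(L/D)(ρV²/2) = 4902 Pa.
ΔP_A/ΔP_B = 1.955e+05/4902 = 39.9.

ΔP_A/ΔP_B ≈ 39.9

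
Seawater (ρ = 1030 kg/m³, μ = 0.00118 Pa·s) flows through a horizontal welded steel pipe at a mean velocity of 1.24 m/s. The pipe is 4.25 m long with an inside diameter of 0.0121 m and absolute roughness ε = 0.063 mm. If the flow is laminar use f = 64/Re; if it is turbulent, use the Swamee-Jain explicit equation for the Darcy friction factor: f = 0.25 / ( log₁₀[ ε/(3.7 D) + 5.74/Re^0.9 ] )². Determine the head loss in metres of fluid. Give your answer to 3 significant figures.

Reynolds number Re = ρVD/μ = 1030 · 1.24 · 0.0121 / 0.00118 = 1.31e+04.
Re > 4000 → turbulent. Relative roughness ε/D = 6.3e-05/0.0121 = 0.00521. Swamee-Jain: f = 0.25/(log₁₀[0.00521/3.7 + 5.74/1.31e+04^0.9])² = 0.25/(log₁₀[0.00141 + 0.00113])² = 0.25/(-2.595)² = 0.03711.
Darcy-Weisbach: ΔP = f(L/D)(ρV²/2) = 0.03711·(4.25/0.0121)·(1030·1.24²/2) = 0.03711·351.2·791.9 = 1.032e+04 Pa.
Head loss h_f = ΔP/(ρg) = 1.032e+04/(1030·9.81) = 1.02 m.

h_f ≈ 1.02 m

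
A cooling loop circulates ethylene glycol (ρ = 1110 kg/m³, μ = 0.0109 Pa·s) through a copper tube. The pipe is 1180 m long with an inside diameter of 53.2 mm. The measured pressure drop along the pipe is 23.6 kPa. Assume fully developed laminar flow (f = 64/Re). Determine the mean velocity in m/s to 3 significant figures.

V ≈ 0.162 m/s

For laminar flow, f = 64/Re with Re = ρVD/μ, so Darcy-Weisbach reduces to ΔP = 32μLV/D². Solving for V: V = ΔP·D²/(32μL) = 2.36e+04·(0.0532)²/(32·0.0109·1180) = 0.1623 m/s.
Check: Re = ρVD/μ = 1110·0.1623·0.0532/0.0109 = 879.2 < 2300, so the laminar assumption holds.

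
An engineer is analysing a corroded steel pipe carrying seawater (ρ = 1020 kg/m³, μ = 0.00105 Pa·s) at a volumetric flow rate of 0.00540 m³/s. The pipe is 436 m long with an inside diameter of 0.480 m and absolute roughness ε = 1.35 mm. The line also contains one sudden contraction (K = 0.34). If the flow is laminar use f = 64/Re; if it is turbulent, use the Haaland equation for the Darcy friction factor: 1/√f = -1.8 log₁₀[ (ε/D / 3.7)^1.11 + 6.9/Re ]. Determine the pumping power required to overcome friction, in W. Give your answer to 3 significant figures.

Cross-sectional area A = πD²/4 = π(0.48)²/4 = 0.181 m²; mean velocity V = Q/A = 0.0054/0.181 = 0.02984 m/s.
Reynolds number Re = ρVD/μ = 1020 · 0.02984 · 0.48 / 0.00105 = 1.391e+04.
Re > 4000 → turbulent. Relative roughness ε/D = 0.00135/0.48 = 0.00281. Haaland: 1/√f = -1.8 log₁₀[(0.00281/3.7)^1.11 + 6.9/1.391e+04] = -1.8 log₁₀[0.000345 + 0.000496] = 5.536, so f = 0.03264.
Total minor-loss coefficient ΣK = 1·0.34 = 0.34.
ΔP = [f·L/D + ΣK]·(ρV²/2) = [0.03264·436/0.48 + 0.34]·(1020·0.02984²/2) = [29.64 + 0.34]·0.4542 = 13.62 Pa.
Pumping power P = QΔP = 0.0054·13.62 = 0.07353 W = 0.0735 W.

P ≈ 0.0735 W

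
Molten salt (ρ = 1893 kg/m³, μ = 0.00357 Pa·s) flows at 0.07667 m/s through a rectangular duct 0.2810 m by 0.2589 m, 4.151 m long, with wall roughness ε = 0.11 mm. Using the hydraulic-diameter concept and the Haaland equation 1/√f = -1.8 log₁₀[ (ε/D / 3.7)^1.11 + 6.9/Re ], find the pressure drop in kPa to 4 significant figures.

ΔP ≈ 0.002626 kPa

Hydraulic diameter D_h = 4A/P = 4·(0.281·0.2589)/(2·(0.281+0.2589)) = 0.291/1.08 = 0.2695 m.
Re = ρVD_h/μ = 1893·0.07667·0.2695/0.00357 = 1.096e+04.
ε/D_h = 0.00011/0.2695 = 0.000408; Haaland gives 1/√f = -1.8 log₁₀[4.05e-05+0.00063] = 5.713, so f = 0.03064.
ΔP = f(L/D_h)(ρV²/2) = 0.03064·4.151/0.2695·5.564 = 2.626 Pa.
ΔP = 0.002626 kPa.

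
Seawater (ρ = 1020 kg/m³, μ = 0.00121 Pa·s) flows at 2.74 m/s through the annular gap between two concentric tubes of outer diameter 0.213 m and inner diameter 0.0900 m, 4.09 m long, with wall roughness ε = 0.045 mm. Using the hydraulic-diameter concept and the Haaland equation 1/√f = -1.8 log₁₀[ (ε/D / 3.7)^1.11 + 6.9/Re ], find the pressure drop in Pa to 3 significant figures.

Hydraulic diameter D_h = 4A/P = D_o - D_i = 0.213 - 0.09 = 0.123 m.
Re = ρVD_h/μ = 1020·2.74·0.123/0.00121 = 2.841e+05.
ε/D_h = 4.5e-05/0.123 = 0.000366; Haaland gives 1/√f = -1.8 log₁₀[3.59e-05+2.43e-05] = 7.597, so f = 0.01732.
ΔP = f(L/D_h)(ρV²/2) = 0.01732·4.09/0.123·3829 = 2206 Pa.

ΔP ≈ 2210 Pa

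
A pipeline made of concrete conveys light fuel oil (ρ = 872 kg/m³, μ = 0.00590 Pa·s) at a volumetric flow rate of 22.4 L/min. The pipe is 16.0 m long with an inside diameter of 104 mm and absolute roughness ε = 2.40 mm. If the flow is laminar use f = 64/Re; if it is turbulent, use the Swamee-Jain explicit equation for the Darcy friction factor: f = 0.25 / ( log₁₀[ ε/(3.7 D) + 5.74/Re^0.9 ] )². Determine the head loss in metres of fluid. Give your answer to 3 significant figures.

Q = 22.4 L/min = 22.4/60000 = 0.0003733 m³/s.
Cross-sectional area A = πD²/4 = π(0.104)²/4 = 0.008495 m²; mean velocity V = Q/A = 0.0003733/0.008495 = 0.04395 m/s.
Reynolds number Re = ρVD/μ = 872 · 0.04395 · 0.104 / 0.0059 = 675.5.
Re < 2300 → laminar flow, so f = 64/Re = 64/675.5 = 0.09474 (the turbulent correlation is not needed).
Darcy-Weisbach: ΔP = f(L/D)(ρV²/2) = 0.09474·(16/0.104)·(872·0.04395²/2) = 0.09474·153.8·0.8421 = 12.27 Pa.
Head loss h_f = ΔP/(ρg) = 12.27/(872·9.81) = 0.00143 m.

h_f ≈ 0.00143 m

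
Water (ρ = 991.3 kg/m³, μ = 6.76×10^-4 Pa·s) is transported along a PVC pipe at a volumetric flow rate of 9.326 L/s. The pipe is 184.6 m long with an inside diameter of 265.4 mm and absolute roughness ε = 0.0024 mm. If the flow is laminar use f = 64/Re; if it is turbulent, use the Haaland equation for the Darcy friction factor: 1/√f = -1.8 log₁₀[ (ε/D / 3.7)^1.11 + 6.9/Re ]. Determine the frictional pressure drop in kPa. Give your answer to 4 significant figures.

ΔP ≈ 0.1913 kPa

Q = 9.326 L/s = 9.326/1000 = 0.009326 m³/s.
Cross-sectional area A = πD²/4 = π(0.2654)²/4 = 0.05532 m²; mean velocity V = Q/A = 0.009326/0.05532 = 0.1686 m/s.
Reynolds number Re = ρVD/μ = 991.3 · 0.1686 · 0.2654 / 0.000676 = 6.561e+04.
Re > 4000 → turbulent. Relative roughness ε/D = 2.4e-06/0.2654 = 9.04e-06. Haaland: 1/√f = -1.8 log₁₀[(9.04e-06/3.7)^1.11 + 6.9/6.561e+04] = -1.8 log₁₀[5.9e-07 + 0.000105] = 7.156, so f = 0.01953.
Darcy-Weisbach: ΔP = f(L/D)(ρV²/2) = 0.01953·(184.6/0.2654)·(991.3·0.1686²/2) = 0.01953·695.6·14.09 = 191.3 Pa.
ΔP = 191.3 Pa = 0.1913 kPa.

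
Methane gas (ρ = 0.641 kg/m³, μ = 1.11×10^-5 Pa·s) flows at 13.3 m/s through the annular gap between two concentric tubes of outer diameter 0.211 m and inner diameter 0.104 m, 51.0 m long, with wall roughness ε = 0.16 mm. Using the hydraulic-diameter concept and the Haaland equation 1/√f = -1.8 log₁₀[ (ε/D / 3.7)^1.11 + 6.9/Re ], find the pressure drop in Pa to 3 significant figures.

Hydraulic diameter D_h = 4A/P = D_o - D_i = 0.211 - 0.104 = 0.107 m.
Re = ρVD_h/μ = 0.641·13.3·0.107/1.11e-05 = 8.218e+04.
ε/D_h = 0.00016/0.107 = 0.0015; Haaland gives 1/√f = -1.8 log₁₀[0.000171+8.4e-05] = 6.468, so f = 0.0239.
ΔP = f(L/D_h)(ρV²/2) = 0.0239·51/0.107·56.69 = 645.9 Pa.

ΔP ≈ 646 Pa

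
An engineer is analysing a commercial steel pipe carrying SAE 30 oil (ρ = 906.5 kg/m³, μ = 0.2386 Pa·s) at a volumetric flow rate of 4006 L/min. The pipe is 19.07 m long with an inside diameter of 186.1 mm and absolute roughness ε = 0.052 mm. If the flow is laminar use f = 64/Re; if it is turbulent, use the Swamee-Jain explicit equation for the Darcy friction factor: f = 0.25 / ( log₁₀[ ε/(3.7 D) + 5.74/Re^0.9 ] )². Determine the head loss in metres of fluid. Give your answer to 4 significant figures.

Q = 4006 L/min = 4006/60000 = 0.06677 m³/s.
Cross-sectional area A = πD²/4 = π(0.1861)²/4 = 0.0272 m²; mean velocity V = Q/A = 0.06677/0.0272 = 2.455 m/s.
Reynolds number Re = ρVD/μ = 906.5 · 2.455 · 0.1861 / 0.239 = 1735.
Re < 2300 → laminar flow, so f = 64/Re = 64/1735 = 0.03688 (the turbulent correlation is not needed).
Darcy-Weisbach: ΔP = f(L/D)(ρV²/2) = 0.03688·(19.07/0.1861)·(906.5·2.455²/2) = 0.03688·102.5·2731 = 1.032e+04 Pa.
Head loss h_f = ΔP/(ρg) = 1.032e+04/(906.5·9.81) = 1.160 m.

h_f ≈ 1.160 m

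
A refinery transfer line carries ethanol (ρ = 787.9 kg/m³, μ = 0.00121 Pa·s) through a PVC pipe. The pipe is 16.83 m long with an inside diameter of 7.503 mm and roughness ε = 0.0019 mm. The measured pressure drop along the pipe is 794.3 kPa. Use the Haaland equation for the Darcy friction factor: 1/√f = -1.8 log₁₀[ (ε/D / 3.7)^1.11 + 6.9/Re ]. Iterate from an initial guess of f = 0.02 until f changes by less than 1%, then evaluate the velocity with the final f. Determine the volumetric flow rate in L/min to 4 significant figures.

Rearranging Darcy-Weisbach: V = √(2·ΔP·D/(f·L·ρ)). With ε/D = 1.9e-06/0.007503 = 0.000253, iterate starting from f = 0.02:
  f = 0.02 → V = √(2·7.943e+05·0.007503/(0.02·16.83·787.9)) = 6.704 m/s; Re = ρVD/μ = 3.275e+04; f → 0.02342
  f = 0.02342 → V = 6.195 m/s; Re = 3.026e+04; f → 0.02383
  f = 0.02383 → V = 6.142 m/s; Re = 3.001e+04; f → 0.02387
Converged (Δf/f < 1%). With the final f = 0.02387: V = √(2·7.943e+05·0.007503/(0.02387·16.83·787.9)) = 6.136 m/s.
Q = V·A = 6.136·(π/4·0.007503²) = 0.0002713 m³/s = 16.28 L/min.

Q ≈ 16.28 L/min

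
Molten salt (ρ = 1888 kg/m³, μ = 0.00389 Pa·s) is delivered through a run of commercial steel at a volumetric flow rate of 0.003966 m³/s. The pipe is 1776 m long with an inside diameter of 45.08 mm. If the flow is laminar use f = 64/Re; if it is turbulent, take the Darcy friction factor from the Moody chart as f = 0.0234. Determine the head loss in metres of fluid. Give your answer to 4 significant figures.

Cross-sectional area A = πD²/4 = π(0.04508)²/4 = 0.001596 m²; mean velocity V = Q/A = 0.003966/0.001596 = 2.485 m/s.
Reynolds number Re = ρVD/μ = 1888 · 2.485 · 0.04508 / 0.00389 = 5.437e+04.
Re > 4000 → turbulent; use the Moody-chart value f = 0.0234.
Darcy-Weisbach: ΔP = f(L/D)(ρV²/2) = 0.0234·(1776/0.04508)·(1888·2.485²/2) = 0.0234·3.94e+04·5829 = 5.373e+06 Pa.
Head loss h_f = ΔP/(ρg) = 5.373e+06/(1888·9.81) = 290.1 m.

h_f ≈ 290.1 m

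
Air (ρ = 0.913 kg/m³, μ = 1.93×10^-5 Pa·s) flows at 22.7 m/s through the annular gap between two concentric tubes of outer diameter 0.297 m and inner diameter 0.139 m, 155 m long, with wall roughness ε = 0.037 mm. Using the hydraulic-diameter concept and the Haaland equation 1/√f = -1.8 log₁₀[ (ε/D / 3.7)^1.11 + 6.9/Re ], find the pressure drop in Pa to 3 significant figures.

ΔP ≈ 4030 Pa

Hydraulic diameter D_h = 4A/P = D_o - D_i = 0.297 - 0.139 = 0.158 m.
Re = ρVD_h/μ = 0.913·22.7·0.158/1.93e-05 = 1.697e+05.
ε/D_h = 3.7e-05/0.158 = 0.000234; Haaland gives 1/√f = -1.8 log₁₀[2.19e-05+4.07e-05] = 7.567, so f = 0.01746.
ΔP = f(L/D_h)(ρV²/2) = 0.01746·155/0.158·235.2 = 4030 Pa.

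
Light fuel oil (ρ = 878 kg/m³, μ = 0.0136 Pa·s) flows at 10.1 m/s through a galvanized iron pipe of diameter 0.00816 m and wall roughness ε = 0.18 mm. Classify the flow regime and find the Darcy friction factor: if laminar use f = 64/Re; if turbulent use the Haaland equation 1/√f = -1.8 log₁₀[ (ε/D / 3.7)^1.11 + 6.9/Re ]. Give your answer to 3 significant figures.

Re = ρVD/μ = 878·10.1·0.00816/0.0136 = 5321.
Re > 4000 → turbulent. ε/D = 0.00018/0.00816 = 0.0221; Haaland: 1/√f = -1.8 log₁₀[0.00339 + 0.0013] = 4.192, so f = 0.05691.

f ≈ 0.0569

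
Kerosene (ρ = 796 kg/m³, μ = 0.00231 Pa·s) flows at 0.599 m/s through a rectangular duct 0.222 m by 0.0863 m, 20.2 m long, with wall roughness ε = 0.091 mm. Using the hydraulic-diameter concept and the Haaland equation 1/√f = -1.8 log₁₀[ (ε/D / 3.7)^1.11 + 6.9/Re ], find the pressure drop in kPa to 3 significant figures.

Hydraulic diameter D_h = 4A/P = 4·(0.222·0.0863)/(2·(0.222+0.0863)) = 0.07663/0.6166 = 0.1243 m.
Re = ρVD_h/μ = 796·0.599·0.1243/0.00231 = 2.565e+04.
ε/D_h = 9.1e-05/0.1243 = 0.000732; Haaland gives 1/√f = -1.8 log₁₀[7.75e-05+0.000269] = 6.229, so f = 0.02578.
ΔP = f(L/D_h)(ρV²/2) = 0.02578·20.2/0.1243·142.8 = 598.2 Pa.
ΔP = 0.598 kPa.

ΔP ≈ 0.598 kPa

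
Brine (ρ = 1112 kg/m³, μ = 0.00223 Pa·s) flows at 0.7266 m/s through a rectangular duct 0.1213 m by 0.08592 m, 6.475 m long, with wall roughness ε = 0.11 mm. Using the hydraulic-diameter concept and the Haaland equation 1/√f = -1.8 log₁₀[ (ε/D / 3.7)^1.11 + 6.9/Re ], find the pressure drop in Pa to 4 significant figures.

ΔP ≈ 473.8 Pa

Hydraulic diameter D_h = 4A/P = 4·(0.1213·0.08592)/(2·(0.1213+0.08592)) = 0.04169/0.4144 = 0.1006 m.
Re = ρVD_h/μ = 1112·0.7266·0.1006/0.00223 = 3.645e+04.
ε/D_h = 0.00011/0.1006 = 0.00109; Haaland gives 1/√f = -1.8 log₁₀[0.000121+0.000189] = 6.315, so f = 0.02508.
ΔP = f(L/D_h)(ρV²/2) = 0.02508·6.475/0.1006·293.5 = 473.8 Pa.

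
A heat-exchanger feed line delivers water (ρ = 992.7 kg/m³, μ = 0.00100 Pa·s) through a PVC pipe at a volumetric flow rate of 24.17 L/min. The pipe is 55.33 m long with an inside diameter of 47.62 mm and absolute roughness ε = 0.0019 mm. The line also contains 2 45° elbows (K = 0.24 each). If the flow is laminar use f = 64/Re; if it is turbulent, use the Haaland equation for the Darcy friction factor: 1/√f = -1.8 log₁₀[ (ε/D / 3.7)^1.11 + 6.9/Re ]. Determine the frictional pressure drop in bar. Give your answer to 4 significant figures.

ΔP ≈ 0.009081 bar

Q = 24.17 L/min = 24.17/60000 = 0.0004028 m³/s.
Cross-sectional area A = πD²/4 = π(0.04762)²/4 = 0.001781 m²; mean velocity V = Q/A = 0.0004028/0.001781 = 0.2262 m/s.
Reynolds number Re = ρVD/μ = 992.7 · 0.2262 · 0.04762 / 0.001 = 1.069e+04.
Re > 4000 → turbulent. Relative roughness ε/D = 1.9e-06/0.04762 = 3.99e-05. Haaland: 1/√f = -1.8 log₁₀[(3.99e-05/3.7)^1.11 + 6.9/1.069e+04] = -1.8 log₁₀[3.06e-06 + 0.000645] = 5.739, so f = 0.03037.
Total minor-loss coefficient ΣK = 2·0.24 = 0.48.
ΔP = [f·L/D + ΣK]·(ρV²/2) = [0.03037·55.33/0.04762 + 0.48]·(992.7·0.2262²/2) = [35.28 + 0.48]·25.39 = 908.1 Pa.
ΔP = 908.1 Pa = 0.009081 bar.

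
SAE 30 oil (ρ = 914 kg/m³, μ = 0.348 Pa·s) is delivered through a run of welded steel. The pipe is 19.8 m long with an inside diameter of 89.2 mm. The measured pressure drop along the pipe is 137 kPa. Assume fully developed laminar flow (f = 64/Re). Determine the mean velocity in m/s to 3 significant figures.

V ≈ 4.94 m/s

For laminar flow, f = 64/Re with Re = ρVD/μ, so Darcy-Weisbach reduces to ΔP = 32μLV/D². Solving for V: V = ΔP·D²/(32μL) = 1.37e+05·(0.0892)²/(32·0.348·19.8) = 4.944 m/s.
Check: Re = ρVD/μ = 914·4.944·0.0892/0.348 = 1158 < 2300, so the laminar assumption holds.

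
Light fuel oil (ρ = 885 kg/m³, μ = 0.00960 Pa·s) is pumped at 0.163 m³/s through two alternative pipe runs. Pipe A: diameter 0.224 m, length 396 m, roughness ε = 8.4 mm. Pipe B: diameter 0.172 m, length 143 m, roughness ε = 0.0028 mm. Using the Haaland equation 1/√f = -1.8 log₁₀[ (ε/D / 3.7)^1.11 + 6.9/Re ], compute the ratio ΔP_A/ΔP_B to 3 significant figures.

ΔP_A/ΔP_B ≈ 2.67

Pipe A: V = Q/A = 0.163/0.03941 = 4.136 m/s; Re = 8.541e+04; ε/D = 0.0375; Haaland → f = 0.06332; ΔP_A = f(L/D)(ρV²/2) = 8.474e+05 Pa.
Pipe B: V = Q/A = 0.163/0.02324 = 7.015 m/s; Re = 1.112e+05; ε/D = 1.63e-05; Haaland → f = 0.0175; ΔP_B = f(L/D)(ρV²/2) = 3.169e+05 Pa.
ΔP_A/ΔP_B = 8.474e+05/3.169e+05 = 2.67.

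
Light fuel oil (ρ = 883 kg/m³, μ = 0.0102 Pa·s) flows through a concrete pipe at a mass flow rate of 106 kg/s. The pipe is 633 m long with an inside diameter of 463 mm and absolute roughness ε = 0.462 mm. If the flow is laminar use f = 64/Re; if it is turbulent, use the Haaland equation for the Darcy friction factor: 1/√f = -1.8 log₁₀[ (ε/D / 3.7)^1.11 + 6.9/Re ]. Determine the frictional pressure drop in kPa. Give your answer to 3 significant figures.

A = πD²/4 = π(0.463)²/4 = 0.1684 m²; mean velocity V = ṁ/(ρA) = 106/(883 · 0.1684) = 0.713 m/s.
Reynolds number Re = ρVD/μ = 883 · 0.713 · 0.463 / 0.0102 = 2.858e+04.
Re > 4000 → turbulent. Relative roughness ε/D = 0.000462/0.463 = 0.000998. Haaland: 1/√f = -1.8 log₁₀[(0.000998/3.7)^1.11 + 6.9/2.858e+04] = -1.8 log₁₀[0.000109 + 0.000241] = 6.219, so f = 0.02585.
Darcy-Weisbach: ΔP = f(L/D)(ρV²/2) = 0.02585·(633/0.463)·(883·0.713²/2) = 0.02585·1367·224.4 = 7934 Pa.
ΔP = 7934 Pa = 7.93 kPa.

ΔP ≈ 7.93 kPa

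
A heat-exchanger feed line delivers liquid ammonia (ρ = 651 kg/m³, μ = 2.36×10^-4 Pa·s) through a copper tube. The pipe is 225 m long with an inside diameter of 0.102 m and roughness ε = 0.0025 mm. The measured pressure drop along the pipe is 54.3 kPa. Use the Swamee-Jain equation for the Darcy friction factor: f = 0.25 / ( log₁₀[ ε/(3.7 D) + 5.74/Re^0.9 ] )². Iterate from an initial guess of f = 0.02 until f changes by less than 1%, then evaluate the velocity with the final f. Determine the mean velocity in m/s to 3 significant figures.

Rearranging Darcy-Weisbach: V = √(2·ΔP·D/(f·L·ρ)). With ε/D = 2.5e-06/0.102 = 2.45e-05, iterate starting from f = 0.02:
  f = 0.02 → V = √(2·5.43e+04·0.102/(0.02·225·651)) = 1.945 m/s; Re = ρVD/μ = 5.471e+05; f → 0.01329
  f = 0.01329 → V = 2.386 m/s; Re = 6.713e+05; f → 0.01288
  f = 0.01288 → V = 2.423 m/s; Re = 6.817e+05; f → 0.01285
Converged (Δf/f < 1%). With the final f = 0.01285: V = √(2·5.43e+04·0.102/(0.01285·225·651)) = 2.426 m/s.

V ≈ 2.43 m/s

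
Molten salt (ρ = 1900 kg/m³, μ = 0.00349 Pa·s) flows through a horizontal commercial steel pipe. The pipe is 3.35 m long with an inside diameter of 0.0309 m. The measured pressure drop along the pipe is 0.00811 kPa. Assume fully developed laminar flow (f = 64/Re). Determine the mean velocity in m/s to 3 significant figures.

For laminar flow, f = 64/Re with Re = ρVD/μ, so Darcy-Weisbach reduces to ΔP = 32μLV/D². Solving for V: V = ΔP·D²/(32μL) = 8.11·(0.0309)²/(32·0.00349·3.35) = 0.0207 m/s.
Check: Re = ρVD/μ = 1900·0.0207·0.0309/0.00349 = 348.2 < 2300, so the laminar assumption holds.

V ≈ 0.0207 m/s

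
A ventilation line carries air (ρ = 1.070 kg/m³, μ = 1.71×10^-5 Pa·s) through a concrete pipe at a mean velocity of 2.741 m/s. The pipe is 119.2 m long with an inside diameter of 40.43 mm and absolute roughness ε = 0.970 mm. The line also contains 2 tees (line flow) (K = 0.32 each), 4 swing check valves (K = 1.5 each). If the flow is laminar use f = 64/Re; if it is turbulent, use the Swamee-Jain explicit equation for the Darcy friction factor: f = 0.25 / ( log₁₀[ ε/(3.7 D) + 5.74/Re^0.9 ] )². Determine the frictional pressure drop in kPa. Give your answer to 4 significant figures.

ΔP ≈ 0.7173 kPa

Reynolds number Re = ρVD/μ = 1.07 · 2.741 · 0.04043 / 1.71e-05 = 6934.
Re > 4000 → turbulent. Relative roughness ε/D = 0.00097/0.04043 = 0.024. Swamee-Jain: f = 0.25/(log₁₀[0.024/3.7 + 5.74/6934^0.9])² = 0.25/(log₁₀[0.00648 + 0.002])² = 0.25/(-2.071)² = 0.05828.
Total minor-loss coefficient ΣK = 2·0.32 + 4·1.5 = 6.64.
ΔP = [f·L/D + ΣK]·(ρV²/2) = [0.05828·119.2/0.04043 + 6.64]·(1.07·2.741²/2) = [171.8 + 6.64]·4.019 = 717.3 Pa.
ΔP = 717.3 Pa = 0.7173 kPa.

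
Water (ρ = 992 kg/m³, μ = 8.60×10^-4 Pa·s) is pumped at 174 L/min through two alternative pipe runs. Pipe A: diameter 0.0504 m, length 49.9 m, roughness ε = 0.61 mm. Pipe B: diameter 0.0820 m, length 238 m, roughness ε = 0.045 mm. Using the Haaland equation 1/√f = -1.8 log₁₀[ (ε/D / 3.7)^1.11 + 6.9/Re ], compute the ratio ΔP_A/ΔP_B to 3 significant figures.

ΔP_A/ΔP_B ≈ 4.42

Pipe A: V = Q/A = 0.0029/0.001995 = 1.454 m/s; Re = 8.451e+04; ε/D = 0.0121; Haaland → f = 0.04115; ΔP_A = f(L/D)(ρV²/2) = 4.27e+04 Pa.
Pipe B: V = Q/A = 0.0029/0.005281 = 0.5491 m/s; Re = 5.194e+04; ε/D = 0.000549; Haaland → f = 0.02226; ΔP_B = f(L/D)(ρV²/2) = 9665 Pa.
ΔP_A/ΔP_B = 4.27e+04/9665 = 4.42.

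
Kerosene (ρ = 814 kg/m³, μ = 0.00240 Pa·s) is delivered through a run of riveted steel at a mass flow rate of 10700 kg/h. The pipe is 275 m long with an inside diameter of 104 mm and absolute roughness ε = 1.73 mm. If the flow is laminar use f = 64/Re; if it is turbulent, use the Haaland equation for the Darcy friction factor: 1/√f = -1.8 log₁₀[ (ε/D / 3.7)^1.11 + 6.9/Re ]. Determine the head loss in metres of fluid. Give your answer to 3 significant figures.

h_f ≈ 1.20 m

ṁ = 10700 kg/h = 10700/3600 = 2.972 kg/s.
A = πD²/4 = π(0.104)²/4 = 0.008495 m²; mean velocity V = ṁ/(ρA) = 2.972/(814 · 0.008495) = 0.4298 m/s.
Reynolds number Re = ρVD/μ = 814 · 0.4298 · 0.104 / 0.0024 = 1.516e+04.
Re > 4000 → turbulent. Relative roughness ε/D = 0.00173/0.104 = 0.0166. Haaland: 1/√f = -1.8 log₁₀[(0.0166/3.7)^1.11 + 6.9/1.516e+04] = -1.8 log₁₀[0.00248 + 0.000455] = 4.558, so f = 0.04813.
Darcy-Weisbach: ΔP = f(L/D)(ρV²/2) = 0.04813·(275/0.104)·(814·0.4298²/2) = 0.04813·2644·75.2 = 9571 Pa.
Head loss h_f = ΔP/(ρg) = 9571/(814·9.81) = 1.20 m.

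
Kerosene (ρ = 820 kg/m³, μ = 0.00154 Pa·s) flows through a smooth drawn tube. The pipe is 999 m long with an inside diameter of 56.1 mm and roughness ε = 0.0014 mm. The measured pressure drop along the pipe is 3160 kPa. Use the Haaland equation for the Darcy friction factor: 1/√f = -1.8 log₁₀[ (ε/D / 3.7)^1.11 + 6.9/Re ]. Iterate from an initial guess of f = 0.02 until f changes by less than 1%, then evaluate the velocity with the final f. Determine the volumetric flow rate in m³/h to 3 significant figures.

Q ≈ 45.6 m³/h

Rearranging Darcy-Weisbach: V = √(2·ΔP·D/(f·L·ρ)). With ε/D = 1.4e-06/0.0561 = 2.5e-05, iterate starting from f = 0.02:
  f = 0.02 → V = √(2·3.16e+06·0.0561/(0.02·999·820)) = 4.652 m/s; Re = ρVD/μ = 1.39e+05; f → 0.01678
  f = 0.01678 → V = 5.078 m/s; Re = 1.517e+05; f → 0.0165
  f = 0.0165 → V = 5.122 m/s; Re = 1.53e+05; f → 0.01647
Converged (Δf/f < 1%). With the final f = 0.01647: V = √(2·3.16e+06·0.0561/(0.01647·999·820)) = 5.126 m/s.
Q = V·A = 5.126·(π/4·0.0561²) = 0.01267 m³/s = 45.6 m³/h.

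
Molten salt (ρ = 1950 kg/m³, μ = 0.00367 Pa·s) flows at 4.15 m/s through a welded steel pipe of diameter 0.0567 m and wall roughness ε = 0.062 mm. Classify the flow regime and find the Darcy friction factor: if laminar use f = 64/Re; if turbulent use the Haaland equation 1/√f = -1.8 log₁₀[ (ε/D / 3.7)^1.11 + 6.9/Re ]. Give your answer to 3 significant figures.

Re = ρVD/μ = 1950·4.15·0.0567/0.00367 = 1.25e+05.
Re > 4000 → turbulent. ε/D = 6.2e-05/0.0567 = 0.00109; Haaland: 1/√f = -1.8 log₁₀[0.000121 + 5.52e-05] = 6.758, so f = 0.0219.

f ≈ 0.0219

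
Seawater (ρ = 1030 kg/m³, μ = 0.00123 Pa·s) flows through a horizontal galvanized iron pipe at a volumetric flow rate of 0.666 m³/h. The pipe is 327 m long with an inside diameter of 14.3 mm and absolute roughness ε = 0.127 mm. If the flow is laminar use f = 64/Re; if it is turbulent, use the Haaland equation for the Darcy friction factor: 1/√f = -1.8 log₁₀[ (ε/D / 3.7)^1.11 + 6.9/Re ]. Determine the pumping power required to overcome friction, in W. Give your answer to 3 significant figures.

P ≈ 117 W

Q = 0.666 m³/h = 0.666/3600 = 0.000185 m³/s.
Cross-sectional area A = πD²/4 = π(0.0143)²/4 = 0.0001606 m²; mean velocity V = Q/A = 0.000185/0.0001606 = 1.152 m/s.
Reynolds number Re = ρVD/μ = 1030 · 1.152 · 0.0143 / 0.00123 = 1.379e+04.
Re > 4000 → turbulent. Relative roughness ε/D = 0.000127/0.0143 = 0.00888. Haaland: 1/√f = -1.8 log₁₀[(0.00888/3.7)^1.11 + 6.9/1.379e+04] = -1.8 log₁₀[0.00124 + 0.0005] = 4.969, so f = 0.04051.
Darcy-Weisbach: ΔP = f(L/D)(ρV²/2) = 0.04051·(327/0.0143)·(1030·1.152²/2) = 0.04051·2.287e+04·683.3 = 6.329e+05 Pa.
Pumping power P = QΔP = 0.000185·6.329e+05 = 117.1 W = 117 W.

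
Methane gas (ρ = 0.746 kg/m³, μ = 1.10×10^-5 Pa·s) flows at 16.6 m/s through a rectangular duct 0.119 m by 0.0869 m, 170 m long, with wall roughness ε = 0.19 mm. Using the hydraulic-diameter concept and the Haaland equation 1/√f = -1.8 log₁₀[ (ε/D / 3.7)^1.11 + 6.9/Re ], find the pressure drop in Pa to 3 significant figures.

Hydraulic diameter D_h = 4A/P = 4·(0.119·0.0869)/(2·(0.119+0.0869)) = 0.04136/0.4118 = 0.1004 m.
Re = ρVD_h/μ = 0.746·16.6·0.1004/1.1e-05 = 1.131e+05.
ε/D_h = 0.00019/0.1004 = 0.00189; Haaland gives 1/√f = -1.8 log₁₀[0.000222+6.1e-05] = 6.386, so f = 0.02452.
ΔP = f(L/D_h)(ρV²/2) = 0.02452·170/0.1004·102.8 = 4265 Pa.

ΔP ≈ 4260 Pa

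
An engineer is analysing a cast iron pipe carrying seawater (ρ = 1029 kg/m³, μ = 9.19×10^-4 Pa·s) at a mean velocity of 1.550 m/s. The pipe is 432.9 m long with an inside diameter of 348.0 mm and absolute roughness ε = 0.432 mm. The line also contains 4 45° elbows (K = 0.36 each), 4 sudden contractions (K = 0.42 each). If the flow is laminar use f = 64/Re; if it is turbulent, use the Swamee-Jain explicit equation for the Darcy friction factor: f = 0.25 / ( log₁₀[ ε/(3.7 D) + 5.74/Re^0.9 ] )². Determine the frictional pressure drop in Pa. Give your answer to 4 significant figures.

ΔP ≈ 36530 Pa

Reynolds number Re = ρVD/μ = 1029 · 1.55 · 0.348 / 0.000919 = 6.04e+05.
Re > 4000 → turbulent. Relative roughness ε/D = 0.000432/0.348 = 0.00124. Swamee-Jain: f = 0.25/(log₁₀[0.00124/3.7 + 5.74/6.04e+05^0.9])² = 0.25/(log₁₀[0.000336 + 3.6e-05])² = 0.25/(-3.43)² = 0.02125.
Total minor-loss coefficient ΣK = 4·0.36 + 4·0.42 = 3.12.
ΔP = [f·L/D + ΣK]·(ρV²/2) = [0.02125·432.9/0.348 + 3.12]·(1029·1.55²/2) = [26.43 + 3.12]·1236 = 3.653e+04 Pa.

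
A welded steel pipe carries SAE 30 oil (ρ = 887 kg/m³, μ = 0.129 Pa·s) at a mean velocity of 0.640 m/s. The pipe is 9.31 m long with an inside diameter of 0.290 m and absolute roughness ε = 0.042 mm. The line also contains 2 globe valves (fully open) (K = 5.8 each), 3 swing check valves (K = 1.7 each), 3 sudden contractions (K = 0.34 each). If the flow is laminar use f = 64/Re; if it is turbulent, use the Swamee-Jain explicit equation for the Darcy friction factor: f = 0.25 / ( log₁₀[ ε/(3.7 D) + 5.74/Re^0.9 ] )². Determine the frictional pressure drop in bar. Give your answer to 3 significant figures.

ΔP ≈ 0.0351 bar

Reynolds number Re = ρVD/μ = 887 · 0.64 · 0.29 / 0.129 = 1276.
Re < 2300 → laminar flow, so f = 64/Re = 64/1276 = 0.05015 (the turbulent correlation is not needed).
Total minor-loss coefficient ΣK = 2·5.8 + 3·1.7 + 3·0.34 = 17.7.
ΔP = [f·L/D + ΣK]·(ρV²/2) = [0.05015·9.31/0.29 + 17.7]·(887·0.64²/2) = [1.61 + 17.7]·181.7 = 3511 Pa.
ΔP = 3511 Pa = 0.0351 bar.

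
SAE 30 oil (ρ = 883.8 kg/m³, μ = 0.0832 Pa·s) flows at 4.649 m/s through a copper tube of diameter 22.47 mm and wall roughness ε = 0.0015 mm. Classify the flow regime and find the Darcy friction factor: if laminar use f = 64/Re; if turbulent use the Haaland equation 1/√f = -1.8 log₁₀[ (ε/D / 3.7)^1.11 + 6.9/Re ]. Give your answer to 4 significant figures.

f ≈ 0.05767

Re = ρVD/μ = 883.8·4.649·0.02247/0.0832 = 1110.
Re < 2300 → laminar, so f = 64/Re = 0.05767 (roughness is irrelevant in laminar flow).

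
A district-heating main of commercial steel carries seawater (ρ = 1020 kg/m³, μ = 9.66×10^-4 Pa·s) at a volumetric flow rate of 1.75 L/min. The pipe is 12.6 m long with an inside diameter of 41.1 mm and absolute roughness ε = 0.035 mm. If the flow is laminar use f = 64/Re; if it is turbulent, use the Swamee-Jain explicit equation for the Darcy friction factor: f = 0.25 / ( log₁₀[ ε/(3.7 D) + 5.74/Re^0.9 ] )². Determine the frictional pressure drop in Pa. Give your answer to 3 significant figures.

Q = 1.75 L/min = 1.75/60000 = 2.917e-05 m³/s.
Cross-sectional area A = πD²/4 = π(0.0411)²/4 = 0.001327 m²; mean velocity V = Q/A = 2.917e-05/0.001327 = 0.02198 m/s.
Reynolds number Re = ρVD/μ = 1020 · 0.02198 · 0.0411 / 0.000966 = 954.1.
Re < 2300 → laminar flow, so f = 64/Re = 64/954.1 = 0.06708 (the turbulent correlation is not needed).
Darcy-Weisbach: ΔP = f(L/D)(ρV²/2) = 0.06708·(12.6/0.0411)·(1020·0.02198²/2) = 0.06708·306.6·0.2465 = 5.069 Pa.

ΔP ≈ 5.07 Pa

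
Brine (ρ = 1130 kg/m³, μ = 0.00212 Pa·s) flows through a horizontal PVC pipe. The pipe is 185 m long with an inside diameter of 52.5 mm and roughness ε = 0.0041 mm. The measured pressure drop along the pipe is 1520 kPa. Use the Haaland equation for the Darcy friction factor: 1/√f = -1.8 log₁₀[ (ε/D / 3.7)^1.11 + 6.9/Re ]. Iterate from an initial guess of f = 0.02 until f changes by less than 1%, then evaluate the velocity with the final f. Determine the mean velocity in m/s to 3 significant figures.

V ≈ 6.88 m/s

Rearranging Darcy-Weisbach: V = √(2·ΔP·D/(f·L·ρ)). With ε/D = 4.1e-06/0.0525 = 7.81e-05, iterate starting from f = 0.02:
  f = 0.02 → V = √(2·1.52e+06·0.0525/(0.02·185·1130)) = 6.178 m/s; Re = ρVD/μ = 1.729e+05; f → 0.01643
  f = 0.01643 → V = 6.816 m/s; Re = 1.907e+05; f → 0.01616
  f = 0.01616 → V = 6.873 m/s; Re = 1.923e+05; f → 0.01614
Converged (Δf/f < 1%). With the final f = 0.01614: V = √(2·1.52e+06·0.0525/(0.01614·185·1130)) = 6.878 m/s.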